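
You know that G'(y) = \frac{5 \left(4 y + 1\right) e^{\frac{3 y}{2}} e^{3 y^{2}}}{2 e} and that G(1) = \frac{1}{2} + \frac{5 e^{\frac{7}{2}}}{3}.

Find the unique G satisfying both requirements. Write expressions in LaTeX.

G(y) = \frac{10 e^{3 y^{2} + \frac{3 y}{2} - 1} + 3}{6}

The substitution u = 3 y^{2} + \frac{3 y}{2} - 1 works: G'(y) is exactly (dG/du)*(du/dy) for that inner function.
A general antiderivative is \frac{5 e^{3 y^{2} + \frac{3 y}{2} - 1}}{3} + C.
The condition gives C = \frac{1}{2} + \frac{5 e^{\frac{7}{2}}}{3} - (\frac{5 e^{\frac{7}{2}}}{3}) = \frac{1}{2}.
So G(y) = \frac{10 e^{3 y^{2} + \frac{3 y}{2} - 1} + 3}{6}.
Check: d/dy[\frac{10 e^{3 y^{2} + \frac{3 y}{2} - 1} + 3}{6}] = \frac{10 y e^{\frac{3 y}{2}} e^{3 y^{2}}}{e} + \frac{5 e^{\frac{3 y}{2}} e^{3 y^{2}}}{2 e}, which equals G'(y).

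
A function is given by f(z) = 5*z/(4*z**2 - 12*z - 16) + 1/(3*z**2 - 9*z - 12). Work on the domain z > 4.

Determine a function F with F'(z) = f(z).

An antiderivative is F(z) = (64*log(z - 4) + 11*log(z + 1))/60.

The denominator factors as 12*(z - 4)*(z + 1); partial fractions split f into directly integrable pieces: 11/(60*(z + 1)) + 16/(15*(z - 4)).
Check: d/dz[(64*log(z - 4) + 11*log(z + 1))/60] = (15*z + 4)/(12*z**2 - 36*z - 48), which equals f(z).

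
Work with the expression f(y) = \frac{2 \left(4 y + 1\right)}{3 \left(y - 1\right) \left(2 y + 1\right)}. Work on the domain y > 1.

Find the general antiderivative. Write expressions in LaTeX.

F(y) = \frac{2 \left(5 \log{\left(y - 1 \right)} + \log{\left(y + \frac{1}{2} \right)}\right)}{9} + C

The denominator factors as 3 \left(y - 1\right) \left(2 y + 1\right); partial fractions split f into directly integrable pieces: \frac{4}{9 \left(2 y + 1\right)} + \frac{10}{9 \left(y - 1\right)}.
Check: d/dy[\frac{2 \left(5 \log{\left(y - 1 \right)} + \log{\left(y + \frac{1}{2} \right)}\right)}{9}] = \frac{8 y + 2}{6 y^{2} - 3 y - 3}, which equals f(y).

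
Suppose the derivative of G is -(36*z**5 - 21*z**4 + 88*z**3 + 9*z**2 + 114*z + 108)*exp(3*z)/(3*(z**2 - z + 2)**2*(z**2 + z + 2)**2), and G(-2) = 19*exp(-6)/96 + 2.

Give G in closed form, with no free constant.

Any candidate G(z) must reproduce the stated G'(z) exactly.
A general antiderivative is 4*(-3*z - 5/4)*exp(3*z)/(3*(z**4 + 3*z**2 + 4)) + C.
The condition gives C = 19*exp(-6)/96 + 2 - (19*exp(-6)/96) = 2.
So G(z) = (6*z**4 + 18*z**2 + (-12*z - 5)*exp(3*z) + 24)/(3*(z**4 + 3*z**2 + 4)).
Check: d/dz[(6*z**4 + 18*z**2 + (-12*z - 5)*exp(3*z) + 24)/(3*(z**4 + 3*z**2 + 4))] = (-36*z**5*exp(3*z) + 21*z**4*exp(3*z) - 88*z**3*exp(3*z) - 9*z**2*exp(3*z) - 114*z*exp(3*z) - 108*exp(3*z))/(3*z**8 + 18*z**6 + 51*z**4 + 72*z**2 + 48), which equals G'(z).

G(z) = (6*z**4 + 18*z**2 + (-12*z - 5)*exp(3*z) + 24)/(3*(z**4 + 3*z**2 + 4))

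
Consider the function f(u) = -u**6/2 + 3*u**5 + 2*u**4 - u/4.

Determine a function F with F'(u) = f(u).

An antiderivative is F(u) = -u**7/14 + u**6/2 + 2*u**5/5 - u**2/8.

The integrand splits into summands that can be handled one at a time.
Check: d/du[-u**7/14 + u**6/2 + 2*u**5/5 - u**2/8] = -u**6/2 + 3*u**5 + 2*u**4 - u/4 = f(u).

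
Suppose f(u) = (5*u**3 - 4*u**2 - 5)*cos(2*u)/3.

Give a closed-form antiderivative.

Whatever form F(u) takes, F'(u) = f(u) is non-negotiable.
Check: d/du[(20*u**3*sin(2*u) - 16*u**2*sin(2*u) + 30*u**2*cos(2*u) - 30*u*sin(2*u) - 16*u*cos(2*u) - 12*sin(2*u) - 15*cos(2*u))/24] = 5*u**3*cos(2*u)/3 - 4*u**2*cos(2*u)/3 - 5*cos(2*u)/3, which equals f(u).

An antiderivative is F(u) = (20*u**3*sin(2*u) - 16*u**2*sin(2*u) + 30*u**2*cos(2*u) - 30*u*sin(2*u) - 16*u*cos(2*u) - 12*sin(2*u) - 15*cos(2*u))/24.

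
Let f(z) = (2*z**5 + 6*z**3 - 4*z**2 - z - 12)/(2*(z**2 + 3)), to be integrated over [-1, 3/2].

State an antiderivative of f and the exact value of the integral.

Antiderivative: F(z) = z**4/4 - 2*z - log(z**2/2 + 3/2)/4; value = -255/64 - log(21/8)/4 + log(2)/4

A candidate is checked by its d/dz: the result must match f(z).
F(z) = z**4/4 - 2*z - log(z**2/2 + 3/2)/4 is an antiderivative of f.
Check: d/dz[z**4/4 - 2*z - log(z**2/2 + 3/2)/4] = (2*z**5 + 6*z**3 - 4*z**2 - z - 12)/(2*z**2 + 6), which equals f(z).
F(3/2) = -111/64 - log(21/8)/4; F(-1) = 9/4 - log(2)/4.
Integral = F(3/2) - F(-1) = -255/64 - log(21/8)/4 + log(2)/4.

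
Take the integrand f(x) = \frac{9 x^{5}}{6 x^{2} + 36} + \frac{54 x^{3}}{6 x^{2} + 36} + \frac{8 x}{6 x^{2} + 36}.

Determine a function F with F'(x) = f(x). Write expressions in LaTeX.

Integrate term by term and add the pieces.
Check: d/dx[\frac{3 x^{4}}{8} + \frac{2 \log{\left(x^{2} + 6 \right)}}{3}] = \frac{9 x^{5} + 54 x^{3} + 8 x}{6 x^{2} + 36}, which equals f(x).

An antiderivative is F(x) = \frac{3 x^{4}}{8} + \frac{2 \log{\left(x^{2} + 6 \right)}}{3}.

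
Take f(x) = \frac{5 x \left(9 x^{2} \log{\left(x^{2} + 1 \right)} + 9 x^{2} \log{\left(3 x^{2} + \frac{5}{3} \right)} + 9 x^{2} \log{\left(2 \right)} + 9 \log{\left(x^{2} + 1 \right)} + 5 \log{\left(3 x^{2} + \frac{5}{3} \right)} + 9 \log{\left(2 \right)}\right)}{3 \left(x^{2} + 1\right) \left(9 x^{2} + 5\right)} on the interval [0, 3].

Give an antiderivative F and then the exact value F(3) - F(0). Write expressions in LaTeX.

Antiderivative: F(x) = \frac{5 \log{\left(2 x^{2} + 2 \right)} \log{\left(3 x^{2} + \frac{5}{3} \right)}}{6}; value = - \frac{5 \log{\left(\frac{5}{3} \right)} \log{\left(2 \right)}}{6} + \frac{5 \log{\left(20 \right)} \log{\left(\frac{86}{3} \right)}}{6}

Recognize the product-rule pattern: f = u'v + uv' with u = \frac{5 \log{\left(2 x^{2} + 2 \right)}}{6}, v = \log{\left(3 x^{2} + \frac{5}{3} \right)}, so integration by parts undoes it.
F(x) = \frac{5 \log{\left(2 x^{2} + 2 \right)} \log{\left(3 x^{2} + \frac{5}{3} \right)}}{6} is an antiderivative of f.
Check: d/dx[\frac{5 \log{\left(2 x^{2} + 2 \right)} \log{\left(3 x^{2} + \frac{5}{3} \right)}}{6}] = \frac{45 x^{3} \log{\left(x^{2} + 1 \right)} + 45 x^{3} \log{\left(3 x^{2} + \frac{5}{3} \right)} + 45 x^{3} \log{\left(2 \right)} + 45 x \log{\left(x^{2} + 1 \right)} + 25 x \log{\left(3 x^{2} + \frac{5}{3} \right)} + 45 x \log{\left(2 \right)}}{27 x^{4} + 42 x^{2} + 15}, which equals f(x).
F(3) = \frac{5 \log{\left(20 \right)} \log{\left(\frac{86}{3} \right)}}{6}; F(0) = \frac{5 \log{\left(\frac{5}{3} \right)} \log{\left(2 \right)}}{6}.
Integral = F(3) - F(0) = - \frac{5 \log{\left(\frac{5}{3} \right)} \log{\left(2 \right)}}{6} + \frac{5 \log{\left(20 \right)} \log{\left(\frac{86}{3} \right)}}{6}.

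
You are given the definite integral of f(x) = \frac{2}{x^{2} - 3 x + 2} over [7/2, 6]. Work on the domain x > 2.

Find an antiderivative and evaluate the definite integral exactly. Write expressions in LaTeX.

The denominator factors as \left(x - 2\right) \left(x - 1\right); partial fractions split f into directly integrable pieces: - \frac{2}{x - 1} + \frac{2}{x - 2}.
F(x) = 2 \log{\left(x - 2 \right)} - 2 \log{\left(x - 1 \right)} is an antiderivative of f.
Check: d/dx[2 \log{\left(x - 2 \right)} - 2 \log{\left(x - 1 \right)}] = \frac{2}{x^{2} - 3 x + 2} = f(x).
F(6) = - 2 \log{\left(5 \right)} + 2 \log{\left(4 \right)}; F(7/2) = - 2 \log{\left(\frac{5}{2} \right)} + 2 \log{\left(\frac{3}{2} \right)}.
Integral = F(6) - F(7/2) = - 2 \log{\left(5 \right)} - 2 \log{\left(\frac{3}{2} \right)} + 2 \log{\left(\frac{5}{2} \right)} + 2 \log{\left(4 \right)}.

Antiderivative: F(x) = 2 \log{\left(x - 2 \right)} - 2 \log{\left(x - 1 \right)}; value = - 2 \log{\left(5 \right)} - 2 \log{\left(\frac{3}{2} \right)} + 2 \log{\left(\frac{5}{2} \right)} + 2 \log{\left(4 \right)}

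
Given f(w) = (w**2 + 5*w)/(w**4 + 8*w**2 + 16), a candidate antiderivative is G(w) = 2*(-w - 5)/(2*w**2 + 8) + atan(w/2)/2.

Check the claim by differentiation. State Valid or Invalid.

Invalid: d/dw[G] - f = (w**2 + 5*w)/(w**4 + 8*w**2 + 16), which is not 0.

d/dw[G] = (2*w**2 + 10*w)/(w**4 + 8*w**2 + 16)
d/dw[G] - f(w) = (w**2 + 5*w)/(w**4 + 8*w**2 + 16) != 0.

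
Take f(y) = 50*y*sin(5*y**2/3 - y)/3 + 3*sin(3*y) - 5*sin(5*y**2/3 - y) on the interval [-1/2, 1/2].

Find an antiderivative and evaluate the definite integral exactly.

The integrand splits into summands that can be handled one at a time.
F(y) = -cos(3*y) - 5*cos(5*y**2/3 - y) is an antiderivative of f.
Check: d/dy[-cos(3*y) - 5*cos(5*y**2/3 - y)] = 50*y*sin(5*y**2/3 - y)/3 + 3*sin(3*y) - 5*sin(5*y**2/3 - y) = f(y).
F(1/2) = -5*cos(1/12) - cos(3/2); F(-1/2) = -5*cos(11/12) - cos(3/2).
Integral = F(1/2) - F(-1/2) = -5*cos(1/12) + 5*cos(11/12).

Antiderivative: F(y) = -cos(3*y) - 5*cos(5*y**2/3 - y); value = -5*cos(1/12) + 5*cos(11/12)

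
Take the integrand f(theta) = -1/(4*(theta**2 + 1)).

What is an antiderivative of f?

An antiderivative F(theta) passes only if d/dtheta[F] lands on f(theta) exactly.
Check: d/dtheta[-atan(theta)/4] = -1/(4*theta**2 + 4), which equals f(theta).

An antiderivative is F(theta) = -atan(theta)/4.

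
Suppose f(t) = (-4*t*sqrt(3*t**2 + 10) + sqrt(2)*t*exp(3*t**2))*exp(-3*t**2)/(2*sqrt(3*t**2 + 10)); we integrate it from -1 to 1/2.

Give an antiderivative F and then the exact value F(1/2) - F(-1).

Recover f(t) by differentiating a candidate F(t); any mismatch rules it out.
F(t) = (sqrt(2)*sqrt(3*t**2 + 10)*exp(3*t**2) + 2)*exp(-3*t**2)/6 is an antiderivative of f.
Check: d/dt[(sqrt(2)*sqrt(3*t**2 + 10)*exp(3*t**2) + 2)*exp(-3*t**2)/6] = (-4*t*sqrt(3*t**2 + 10) + sqrt(2)*t*exp(3*t**2))*exp(-3*t**2)/(2*sqrt(3*t**2 + 10)) = f(t).
F(1/2) = exp(-3/4)/3 + sqrt(86)/12; F(-1) = exp(-3)/3 + sqrt(26)/6.
Integral = F(1/2) - F(-1) = -sqrt(26)/6 - exp(-3)/3 + exp(-3/4)/3 + sqrt(86)/12.

Antiderivative: F(t) = (sqrt(2)*sqrt(3*t**2 + 10)*exp(3*t**2) + 2)*exp(-3*t**2)/6; value = -sqrt(26)/6 - exp(-3)/3 + exp(-3/4)/3 + sqrt(86)/12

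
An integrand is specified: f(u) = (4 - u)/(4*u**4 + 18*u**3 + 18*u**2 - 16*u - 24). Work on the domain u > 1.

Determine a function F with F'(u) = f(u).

An antiderivative is F(u) = log(u - 1)/30 - 11*log(u + 3/2)/5 + 13*log(u + 2)/6 - 1/(u + 2).

The denominator factors as 2*(u - 1)*(u + 2)**2*(2*u + 3); partial fractions split f into directly integrable pieces: -22/(5*(2*u + 3)) + 13/(6*(u + 2)) + (u + 2)**(-2) + 1/(30*(u - 1)).
Check: d/du[log(u - 1)/30 - 11*log(u + 3/2)/5 + 13*log(u + 2)/6 - 1/(u + 2)] = (4 - u)/(4*u**4 + 18*u**3 + 18*u**2 - 16*u - 24) = f(u).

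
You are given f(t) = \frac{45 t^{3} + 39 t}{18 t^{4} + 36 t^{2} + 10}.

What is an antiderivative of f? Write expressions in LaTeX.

An antiderivative is F(t) = \frac{3 \log{\left(t^{2} + \frac{5}{3} \right)}}{4} + \frac{\log{\left(3 t^{2} + 1 \right)}}{2}.

A candidate is checked by its d/dt: the result must match f(t).
Check: d/dt[\frac{3 \log{\left(t^{2} + \frac{5}{3} \right)}}{4} + \frac{\log{\left(3 t^{2} + 1 \right)}}{2}] = \frac{45 t^{3} + 39 t}{18 t^{4} + 36 t^{2} + 10} = f(t).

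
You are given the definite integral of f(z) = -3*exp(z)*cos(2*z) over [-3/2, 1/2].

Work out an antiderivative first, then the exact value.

An antiderivative F(z) passes only if d/dz[F] lands on f(z) exactly.
F(z) = -6*exp(z)*sin(2*z)/5 - 3*exp(z)*cos(2*z)/5 is an antiderivative of f.
Check: d/dz[-6*exp(z)*sin(2*z)/5 - 3*exp(z)*cos(2*z)/5] = -3*exp(z)*cos(2*z) = f(z).
F(1/2) = -6*exp(1/2)*sin(1)/5 - 3*exp(1/2)*cos(1)/5; F(-3/2) = 6*exp(-3/2)*sin(3)/5 - 3*exp(-3/2)*cos(3)/5.
Integral = F(1/2) - F(-3/2) = -6*exp(1/2)*sin(1)/5 - 3*exp(1/2)*cos(1)/5 + 3*exp(-3/2)*cos(3)/5 - 6*exp(-3/2)*sin(3)/5.

Antiderivative: F(z) = -6*exp(z)*sin(2*z)/5 - 3*exp(z)*cos(2*z)/5; value = -6*exp(1/2)*sin(1)/5 - 3*exp(1/2)*cos(1)/5 + 3*exp(-3/2)*cos(3)/5 - 6*exp(-3/2)*sin(3)/5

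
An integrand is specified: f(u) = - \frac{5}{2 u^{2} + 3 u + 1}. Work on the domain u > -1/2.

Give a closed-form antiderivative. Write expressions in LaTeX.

An antiderivative is F(u) = - 5 \log{\left(u + \frac{1}{2} \right)} + 5 \log{\left(u + 1 \right)}.

Factor the denominator (\left(u + 1\right) \left(2 u + 1\right)) and decompose: f = - \frac{10}{2 u + 1} + \frac{5}{u + 1}; each piece integrates to a log, atan, or power term.
Check: d/du[- 5 \log{\left(u + \frac{1}{2} \right)} + 5 \log{\left(u + 1 \right)}] = - \frac{5}{2 u^{2} + 3 u + 1} = f(u).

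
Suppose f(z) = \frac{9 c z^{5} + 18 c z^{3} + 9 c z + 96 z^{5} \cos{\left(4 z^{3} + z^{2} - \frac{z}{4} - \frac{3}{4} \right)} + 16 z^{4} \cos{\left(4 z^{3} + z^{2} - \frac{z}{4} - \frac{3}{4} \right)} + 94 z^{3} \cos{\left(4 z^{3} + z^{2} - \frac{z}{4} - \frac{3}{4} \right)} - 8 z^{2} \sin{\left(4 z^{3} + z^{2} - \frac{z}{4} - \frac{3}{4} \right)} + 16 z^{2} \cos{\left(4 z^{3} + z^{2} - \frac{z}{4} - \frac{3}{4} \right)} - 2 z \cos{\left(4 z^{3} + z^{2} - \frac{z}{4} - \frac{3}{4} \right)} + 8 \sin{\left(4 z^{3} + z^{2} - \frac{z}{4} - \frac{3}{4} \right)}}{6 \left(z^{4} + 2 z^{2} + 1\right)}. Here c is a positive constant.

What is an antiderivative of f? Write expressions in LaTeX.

For F(z) to be correct the identity F'(z) - f(z) = 0 must hold.
Check: d/dz[\frac{z \left(9 c z \left(z^{2} + 1\right) + 16 \sin{\left(4 z^{3} + z^{2} - \frac{z}{4} - \frac{3}{4} \right)}\right)}{12 \left(z^{2} + 1\right)}] = \frac{9 c z^{5} + 18 c z^{3} + 9 c z + 96 z^{5} \cos{\left(4 z^{3} + z^{2} - \frac{z}{4} - \frac{3}{4} \right)} + 16 z^{4} \cos{\left(4 z^{3} + z^{2} - \frac{z}{4} - \frac{3}{4} \right)} + 94 z^{3} \cos{\left(4 z^{3} + z^{2} - \frac{z}{4} - \frac{3}{4} \right)} - 8 z^{2} \sin{\left(4 z^{3} + z^{2} - \frac{z}{4} - \frac{3}{4} \right)} + 16 z^{2} \cos{\left(4 z^{3} + z^{2} - \frac{z}{4} - \frac{3}{4} \right)} - 2 z \cos{\left(4 z^{3} + z^{2} - \frac{z}{4} - \frac{3}{4} \right)} + 8 \sin{\left(4 z^{3} + z^{2} - \frac{z}{4} - \frac{3}{4} \right)}}{6 z^{4} + 12 z^{2} + 6}, which equals f(z).

An antiderivative is F(z) = \frac{z \left(9 c z \left(z^{2} + 1\right) + 16 \sin{\left(4 z^{3} + z^{2} - \frac{z}{4} - \frac{3}{4} \right)}\right)}{12 \left(z^{2} + 1\right)}.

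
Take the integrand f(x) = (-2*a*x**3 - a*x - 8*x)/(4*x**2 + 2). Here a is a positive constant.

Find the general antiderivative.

Check any antiderivative F(x) by computing F'(x) and comparing it with f(x).
Check: d/dx[-(a*x**2 + 4*log(x**2 + 1/2))/4] = (-2*a*x**3 - a*x - 8*x)/(4*x**2 + 2) = f(x).

F(x) = -(a*x**2 + 4*log(x**2 + 1/2))/4 + C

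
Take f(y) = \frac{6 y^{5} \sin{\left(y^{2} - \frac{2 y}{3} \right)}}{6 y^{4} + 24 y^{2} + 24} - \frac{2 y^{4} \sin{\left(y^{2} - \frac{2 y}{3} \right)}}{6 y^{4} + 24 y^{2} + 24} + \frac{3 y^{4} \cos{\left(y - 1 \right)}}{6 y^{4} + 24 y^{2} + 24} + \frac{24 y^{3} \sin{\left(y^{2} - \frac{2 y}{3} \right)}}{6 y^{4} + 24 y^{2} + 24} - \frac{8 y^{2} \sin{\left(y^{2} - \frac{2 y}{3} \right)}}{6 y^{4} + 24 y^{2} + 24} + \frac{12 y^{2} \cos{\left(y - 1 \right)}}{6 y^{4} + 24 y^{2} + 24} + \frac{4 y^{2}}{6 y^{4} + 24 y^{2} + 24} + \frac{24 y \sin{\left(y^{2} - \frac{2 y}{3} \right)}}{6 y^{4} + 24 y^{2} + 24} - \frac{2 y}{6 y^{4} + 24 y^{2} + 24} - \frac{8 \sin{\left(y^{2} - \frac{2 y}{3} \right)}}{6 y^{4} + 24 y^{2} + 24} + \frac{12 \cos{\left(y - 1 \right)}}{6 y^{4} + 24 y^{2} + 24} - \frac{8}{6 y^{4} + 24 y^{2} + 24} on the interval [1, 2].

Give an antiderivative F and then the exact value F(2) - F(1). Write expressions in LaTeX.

Antiderivative: F(y) = - \frac{- 3 y^{2} \sin{\left(y - 1 \right)} + 3 y^{2} \cos{\left(y^{2} - \frac{2 y}{3} \right)} + 4 y - 6 \sin{\left(y - 1 \right)} + 6 \cos{\left(y^{2} - \frac{2 y}{3} \right)} - 1}{6 \left(y^{2} + 2\right)}; value = - \frac{1}{36} + \frac{\sin{\left(1 \right)}}{2} - \frac{\cos{\left(\frac{8}{3} \right)}}{2} + \frac{\cos{\left(\frac{1}{3} \right)}}{2}

The integrand splits into summands that can be handled one at a time.
F(y) = - \frac{- 3 y^{2} \sin{\left(y - 1 \right)} + 3 y^{2} \cos{\left(y^{2} - \frac{2 y}{3} \right)} + 4 y - 6 \sin{\left(y - 1 \right)} + 6 \cos{\left(y^{2} - \frac{2 y}{3} \right)} - 1}{6 \left(y^{2} + 2\right)} is an antiderivative of f.
Check: d/dy[- \frac{- 3 y^{2} \sin{\left(y - 1 \right)} + 3 y^{2} \cos{\left(y^{2} - \frac{2 y}{3} \right)} + 4 y - 6 \sin{\left(y - 1 \right)} + 6 \cos{\left(y^{2} - \frac{2 y}{3} \right)} - 1}{6 \left(y^{2} + 2\right)}] = \frac{6 y^{5} \sin{\left(y^{2} - \frac{2 y}{3} \right)} - 2 y^{4} \sin{\left(y^{2} - \frac{2 y}{3} \right)} + 3 y^{4} \cos{\left(y - 1 \right)} + 24 y^{3} \sin{\left(y^{2} - \frac{2 y}{3} \right)} - 8 y^{2} \sin{\left(y^{2} - \frac{2 y}{3} \right)} + 12 y^{2} \cos{\left(y - 1 \right)} + 4 y^{2} + 24 y \sin{\left(y^{2} - \frac{2 y}{3} \right)} - 2 y - 8 \sin{\left(y^{2} - \frac{2 y}{3} \right)} + 12 \cos{\left(y - 1 \right)} - 8}{6 y^{4} + 24 y^{2} + 24}, which equals f(y).
F(2) = - \frac{7}{36} + \frac{\sin{\left(1 \right)}}{2} - \frac{\cos{\left(\frac{8}{3} \right)}}{2}; F(1) = - \frac{\cos{\left(\frac{1}{3} \right)}}{2} - \frac{1}{6}.
Integral = F(2) - F(1) = - \frac{1}{36} + \frac{\sin{\left(1 \right)}}{2} - \frac{\cos{\left(\frac{8}{3} \right)}}{2} + \frac{\cos{\left(\frac{1}{3} \right)}}{2}.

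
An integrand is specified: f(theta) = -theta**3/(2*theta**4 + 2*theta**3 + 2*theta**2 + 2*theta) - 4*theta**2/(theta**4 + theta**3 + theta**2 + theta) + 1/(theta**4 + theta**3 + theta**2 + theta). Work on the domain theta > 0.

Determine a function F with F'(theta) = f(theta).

The denominator factors as 2*theta*(theta + 1)*(theta**2 + 1); partial fractions split f into directly integrable pieces: -(11*theta + 9)/(4*(theta**2 + 1)) + 5/(4*(theta + 1)) + 1/theta.
Check: d/dtheta[-(-8*log(theta) - 10*log(theta + 1) + 11*log(theta**2 + 1) + 18*atan(theta))/8] = (-theta**3 - 8*theta**2 + 2)/(2*theta**4 + 2*theta**3 + 2*theta**2 + 2*theta), which equals f(theta).

An antiderivative is F(theta) = -(-8*log(theta) - 10*log(theta + 1) + 11*log(theta**2 + 1) + 18*atan(theta))/8.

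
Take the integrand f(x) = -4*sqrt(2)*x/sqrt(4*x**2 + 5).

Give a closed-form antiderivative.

An antiderivative is F(x) = -2*sqrt(2*x**2 + 5/2).

The substitution u = 2*x**2 + 5/2 works: f is exactly (dF/du)*(du/dx) for that inner function.
Check: d/dx[-2*sqrt(2*x**2 + 5/2)] = -4*sqrt(2)*x/sqrt(4*x**2 + 5) = f(x).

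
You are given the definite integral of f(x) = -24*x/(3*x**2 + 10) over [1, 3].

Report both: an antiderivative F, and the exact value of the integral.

f matches the chain-rule pattern g'(h)*h' with inner function h(x) = x**2/2 + 5/3; substituting u = h(x) collapses the integral.
F(x) = -4*log(x**2/2 + 5/3) is an antiderivative of f.
Check: d/dx[-4*log(x**2/2 + 5/3)] = -24*x/(3*x**2 + 10) = f(x).
F(3) = -4*log(37/6); F(1) = -4*log(13/6).
Integral = F(3) - F(1) = -4*log(37/6) + 4*log(13/6).

Antiderivative: F(x) = -4*log(x**2/2 + 5/3); value = -4*log(37/6) + 4*log(13/6)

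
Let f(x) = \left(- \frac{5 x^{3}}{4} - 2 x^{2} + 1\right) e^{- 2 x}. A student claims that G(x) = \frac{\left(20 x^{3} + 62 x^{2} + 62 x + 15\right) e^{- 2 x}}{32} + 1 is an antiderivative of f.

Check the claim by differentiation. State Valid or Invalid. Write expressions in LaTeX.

Valid. The derivative of G reproduces f.

d/dx[G] = \frac{\left(- 5 x^{3} - 8 x^{2} + 4\right) e^{- 2 x}}{4}
This equals f(x) exactly, so the claim holds.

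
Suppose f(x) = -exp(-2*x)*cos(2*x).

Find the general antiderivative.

F(x) = (-sin(2*x) + cos(2*x))*exp(-2*x)/4 + C

For F(x) to be correct the identity F'(x) - f(x) = 0 must hold.
Check: d/dx[(-sin(2*x) + cos(2*x))*exp(-2*x)/4] = -exp(-2*x)*cos(2*x) = f(x).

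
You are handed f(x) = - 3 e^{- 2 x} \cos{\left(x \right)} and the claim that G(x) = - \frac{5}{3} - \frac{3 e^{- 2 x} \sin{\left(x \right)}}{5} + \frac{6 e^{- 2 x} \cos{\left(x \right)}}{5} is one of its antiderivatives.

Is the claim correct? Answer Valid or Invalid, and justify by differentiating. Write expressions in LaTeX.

Valid - differentiating G returns exactly f.

d/dx[G] = - 3 e^{- 2 x} \cos{\left(x \right)}
This equals f(x) exactly, so the claim holds.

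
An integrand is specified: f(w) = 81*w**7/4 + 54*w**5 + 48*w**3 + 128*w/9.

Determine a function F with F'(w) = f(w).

An antiderivative is F(w) = (3*w**2/2 + 4/3)**4/2.

f matches the chain-rule pattern g'(h)*h' with inner function h(w) = 3*w**2/2 + 4/3; substituting u = h(w) collapses the integral.
Check: d/dw[(3*w**2/2 + 4/3)**4/2] = 81*w**7/4 + 54*w**5 + 48*w**3 + 128*w/9 = f(w).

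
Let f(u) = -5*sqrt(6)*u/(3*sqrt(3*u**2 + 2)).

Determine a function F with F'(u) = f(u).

An antiderivative is F(u) = -5*sqrt(6)*sqrt(3*u**2 + 2)/9.

f matches the chain-rule pattern g'(h)*h' with inner function h(u) = 2*u**2 + 4/3; substituting w = h(u) collapses the integral.
Check: d/du[-5*sqrt(6)*sqrt(3*u**2 + 2)/9] = -5*sqrt(6)*u/(3*sqrt(3*u**2 + 2)) = f(u).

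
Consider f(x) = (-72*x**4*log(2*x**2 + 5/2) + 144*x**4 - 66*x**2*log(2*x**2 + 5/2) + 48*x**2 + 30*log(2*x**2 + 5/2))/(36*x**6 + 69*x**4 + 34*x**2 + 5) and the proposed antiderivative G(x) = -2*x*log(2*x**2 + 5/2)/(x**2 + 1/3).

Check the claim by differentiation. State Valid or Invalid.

d/dx[G] = (72*x**4*log(2*x**2 + 5/2) - 144*x**4 + 66*x**2*log(2*x**2 + 5/2) - 48*x**2 - 30*log(2*x**2 + 5/2))/(36*x**6 + 69*x**4 + 34*x**2 + 5)
d/dx[G] - f(x) = (144*x**4*log(2*x**2 + 5/2) - 288*x**4 + 132*x**2*log(2*x**2 + 5/2) - 96*x**2 - 60*log(2*x**2 + 5/2))/(36*x**6 + 69*x**4 + 34*x**2 + 5) != 0.

Invalid: d/dx[G] - f = (144*x**4*log(2*x**2 + 5/2) - 288*x**4 + 132*x**2*log(2*x**2 + 5/2) - 96*x**2 - 60*log(2*x**2 + 5/2))/(36*x**6 + 69*x**4 + 34*x**2 + 5), which is not 0.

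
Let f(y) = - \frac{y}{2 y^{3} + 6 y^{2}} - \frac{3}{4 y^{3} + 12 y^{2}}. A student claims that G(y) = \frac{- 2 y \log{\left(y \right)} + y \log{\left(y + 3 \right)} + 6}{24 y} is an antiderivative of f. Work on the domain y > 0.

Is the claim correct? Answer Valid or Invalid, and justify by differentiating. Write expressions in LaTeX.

d/dy[G] = \frac{- y^{2} - 12 y - 18}{24 y^{3} + 72 y^{2}}
d/dy[G] - f(y) = - \frac{1}{24 y + 72} != 0.

Invalid: d/dy[G] - f = - \frac{1}{24 y + 72}, which is not 0.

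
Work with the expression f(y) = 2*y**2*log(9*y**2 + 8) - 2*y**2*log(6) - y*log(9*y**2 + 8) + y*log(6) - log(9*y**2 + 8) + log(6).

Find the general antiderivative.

F(y) = 2*y**3*log(9*y**2 + 8)/3 - 2*y**3*log(6)/3 - 4*y**3/9 - y**2*log(9*y**2 + 8)/2 + y**2/2 + y**2*log(6)/2 - y*log(9*y**2 + 8) + y*log(6) + 86*y/27 - 4*log(y**2 + 8/9)/9 - 172*sqrt(2)*atan(3*sqrt(2)*y/4)/81 + C

The integrand splits into summands that can be handled one at a time.
Check: d/dy[2*y**3*log(9*y**2 + 8)/3 - 2*y**3*log(6)/3 - 4*y**3/9 - y**2*log(9*y**2 + 8)/2 + y**2/2 + y**2*log(6)/2 - y*log(9*y**2 + 8) + y*log(6) + 86*y/27 - 4*log(y**2 + 8/9)/9 - 172*sqrt(2)*atan(3*sqrt(2)*y/4)/81] = 2*y**2*log(9*y**2 + 8) - 2*y**2*log(6) - y*log(9*y**2 + 8) + y*log(6) - log(9*y**2 + 8) + log(6) = f(y).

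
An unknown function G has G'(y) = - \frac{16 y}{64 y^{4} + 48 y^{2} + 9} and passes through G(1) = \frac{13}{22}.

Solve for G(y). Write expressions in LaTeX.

The substitution u = 4 y^{2} + \frac{3}{2} works: G'(y) is exactly (dG/du)*(du/dy) for that inner function.
A general antiderivative is \frac{1}{2 \left(4 y^{2} + \frac{3}{2}\right)} + C.
The condition gives C = \frac{13}{22} - (\frac{1}{11}) = \frac{1}{2}.
So G(y) = \frac{8 y^{2} + 5}{2 \left(8 y^{2} + 3\right)}.
Check: d/dy[\frac{8 y^{2} + 5}{2 \left(8 y^{2} + 3\right)}] = - \frac{16 y}{64 y^{4} + 48 y^{2} + 9} = G'(y).

G(y) = \frac{8 y^{2} + 5}{2 \left(8 y^{2} + 3\right)}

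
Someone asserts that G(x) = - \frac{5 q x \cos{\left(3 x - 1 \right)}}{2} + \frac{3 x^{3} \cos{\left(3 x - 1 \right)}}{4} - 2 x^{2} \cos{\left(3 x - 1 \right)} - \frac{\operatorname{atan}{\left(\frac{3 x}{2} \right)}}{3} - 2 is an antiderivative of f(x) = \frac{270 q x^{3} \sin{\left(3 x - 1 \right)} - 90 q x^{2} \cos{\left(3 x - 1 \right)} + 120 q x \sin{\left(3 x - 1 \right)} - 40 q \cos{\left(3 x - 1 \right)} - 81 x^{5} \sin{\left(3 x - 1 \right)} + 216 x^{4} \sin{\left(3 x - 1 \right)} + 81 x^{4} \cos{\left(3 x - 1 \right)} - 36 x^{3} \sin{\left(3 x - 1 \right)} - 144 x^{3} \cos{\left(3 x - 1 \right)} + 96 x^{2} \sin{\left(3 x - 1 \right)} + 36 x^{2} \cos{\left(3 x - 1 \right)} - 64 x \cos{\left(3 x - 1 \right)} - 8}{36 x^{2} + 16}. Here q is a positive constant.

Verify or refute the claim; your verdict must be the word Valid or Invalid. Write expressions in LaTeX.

d/dx[G] = \frac{270 q x^{3} \sin{\left(3 x - 1 \right)} - 90 q x^{2} \cos{\left(3 x - 1 \right)} + 120 q x \sin{\left(3 x - 1 \right)} - 40 q \cos{\left(3 x - 1 \right)} - 81 x^{5} \sin{\left(3 x - 1 \right)} + 216 x^{4} \sin{\left(3 x - 1 \right)} + 81 x^{4} \cos{\left(3 x - 1 \right)} - 36 x^{3} \sin{\left(3 x - 1 \right)} - 144 x^{3} \cos{\left(3 x - 1 \right)} + 96 x^{2} \sin{\left(3 x - 1 \right)} + 36 x^{2} \cos{\left(3 x - 1 \right)} - 64 x \cos{\left(3 x - 1 \right)} - 8}{36 x^{2} + 16}
This equals f(x) exactly, so the claim holds.

Valid - differentiating G returns exactly f.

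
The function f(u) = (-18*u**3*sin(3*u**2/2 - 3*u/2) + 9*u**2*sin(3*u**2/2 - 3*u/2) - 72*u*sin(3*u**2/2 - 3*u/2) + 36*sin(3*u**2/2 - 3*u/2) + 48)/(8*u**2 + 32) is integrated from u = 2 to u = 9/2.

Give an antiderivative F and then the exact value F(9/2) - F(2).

Antiderivative: F(u) = 3*cos(3*u**2/2 - 3*u/2)/4 + 3*atan(u/2); value = -3*pi/4 + 3*cos(189/8)/4 - 3*cos(3)/4 + 3*atan(9/4)

A candidate is checked by its d/du: the result must match f(u).
F(u) = 3*cos(3*u**2/2 - 3*u/2)/4 + 3*atan(u/2) is an antiderivative of f.
Check: d/du[3*cos(3*u**2/2 - 3*u/2)/4 + 3*atan(u/2)] = (-18*u**3*sin(3*u**2/2 - 3*u/2) + 9*u**2*sin(3*u**2/2 - 3*u/2) - 72*u*sin(3*u**2/2 - 3*u/2) + 36*sin(3*u**2/2 - 3*u/2) + 48)/(8*u**2 + 32) = f(u).
F(9/2) = 3*cos(189/8)/4 + 3*atan(9/4); F(2) = 3*cos(3)/4 + 3*pi/4.
Integral = F(9/2) - F(2) = -3*pi/4 + 3*cos(189/8)/4 - 3*cos(3)/4 + 3*atan(9/4).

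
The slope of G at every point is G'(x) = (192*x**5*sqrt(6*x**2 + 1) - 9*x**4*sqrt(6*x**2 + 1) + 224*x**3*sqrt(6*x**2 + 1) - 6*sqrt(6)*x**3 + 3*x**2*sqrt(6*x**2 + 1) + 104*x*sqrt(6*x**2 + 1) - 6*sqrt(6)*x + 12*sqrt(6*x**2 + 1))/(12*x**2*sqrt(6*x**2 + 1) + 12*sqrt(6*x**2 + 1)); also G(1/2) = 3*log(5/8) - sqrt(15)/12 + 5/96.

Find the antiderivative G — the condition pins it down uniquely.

For G(x) to be correct, d/dx[G] must agree with the stated G'(x) identically.
A general antiderivative is 4*x**4 - x**3/4 + 4*x**2/3 + x - sqrt(4*x**2 + 2/3)/4 + 3*log(x**2/2 + 1/2) - 2 + C.
The condition gives C = 3*log(5/8) - sqrt(15)/12 + 5/96 - (3*log(5/8) - 91/96 - sqrt(15)/12) = 1.
So G(x) = sqrt(3)*(48*sqrt(3)*x**4 - 3*sqrt(3)*x**3 + 16*sqrt(3)*x**2 + 12*sqrt(3)*x - 3*sqrt(2)*sqrt(6*x**2 + 1) + 36*sqrt(3)*log(x**2 + 1) - 36*sqrt(3)*log(2) - 12*sqrt(3))/36.
Check: d/dx[sqrt(3)*(48*sqrt(3)*x**4 - 3*sqrt(3)*x**3 + 16*sqrt(3)*x**2 + 12*sqrt(3)*x - 3*sqrt(2)*sqrt(6*x**2 + 1) + 36*sqrt(3)*log(x**2 + 1) - 36*sqrt(3)*log(2) - 12*sqrt(3))/36] = (192*x**5*sqrt(6*x**2 + 1) - 9*x**4*sqrt(6*x**2 + 1) + 224*x**3*sqrt(6*x**2 + 1) - 6*sqrt(6)*x**3 + 3*x**2*sqrt(6*x**2 + 1) + 104*x*sqrt(6*x**2 + 1) - 6*sqrt(6)*x + 12*sqrt(6*x**2 + 1))/(12*x**2*sqrt(6*x**2 + 1) + 12*sqrt(6*x**2 + 1)) = G'(x).

G(x) = sqrt(3)*(48*sqrt(3)*x**4 - 3*sqrt(3)*x**3 + 16*sqrt(3)*x**2 + 12*sqrt(3)*x - 3*sqrt(2)*sqrt(6*x**2 + 1) + 36*sqrt(3)*log(x**2 + 1) - 36*sqrt(3)*log(2) - 12*sqrt(3))/36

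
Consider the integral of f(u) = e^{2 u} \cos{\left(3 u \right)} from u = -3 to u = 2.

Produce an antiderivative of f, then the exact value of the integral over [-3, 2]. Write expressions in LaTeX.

Antiderivative: F(u) = \frac{3 e^{2 u} \sin{\left(3 u \right)}}{13} + \frac{2 e^{2 u} \cos{\left(3 u \right)}}{13}; value = \frac{3 e^{4} \sin{\left(6 \right)}}{13} + \frac{3 \sin{\left(9 \right)}}{13 e^{6}} - \frac{2 \cos{\left(9 \right)}}{13 e^{6}} + \frac{2 e^{4} \cos{\left(6 \right)}}{13}

Differentiate the proposed F(u) back; it has to land on f(u) exactly.
F(u) = \frac{3 e^{2 u} \sin{\left(3 u \right)}}{13} + \frac{2 e^{2 u} \cos{\left(3 u \right)}}{13} is an antiderivative of f.
Check: d/du[\frac{3 e^{2 u} \sin{\left(3 u \right)}}{13} + \frac{2 e^{2 u} \cos{\left(3 u \right)}}{13}] = e^{2 u} \cos{\left(3 u \right)} = f(u).
F(2) = \frac{3 e^{4} \sin{\left(6 \right)}}{13} + \frac{2 e^{4} \cos{\left(6 \right)}}{13}; F(-3) = \frac{2 \cos{\left(9 \right)}}{13 e^{6}} - \frac{3 \sin{\left(9 \right)}}{13 e^{6}}.
Integral = F(2) - F(-3) = \frac{3 e^{4} \sin{\left(6 \right)}}{13} + \frac{3 \sin{\left(9 \right)}}{13 e^{6}} - \frac{2 \cos{\left(9 \right)}}{13 e^{6}} + \frac{2 e^{4} \cos{\left(6 \right)}}{13}.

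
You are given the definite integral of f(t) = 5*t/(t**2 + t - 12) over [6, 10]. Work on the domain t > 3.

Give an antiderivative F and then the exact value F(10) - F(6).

The denominator factors as (t - 3)*(t + 4); partial fractions split f into directly integrable pieces: 20/(7*(t + 4)) + 15/(7*(t - 3)).
F(t) = 15*log(t - 3)/7 + 20*log(t + 4)/7 is an antiderivative of f.
Check: d/dt[15*log(t - 3)/7 + 20*log(t + 4)/7] = 5*t/(t**2 + t - 12) = f(t).
F(10) = 15*log(7)/7 + 20*log(14)/7; F(6) = 15*log(3)/7 + 20*log(10)/7.
Integral = F(10) - F(6) = -20*log(10)/7 - 15*log(3)/7 + 15*log(7)/7 + 20*log(14)/7.

Antiderivative: F(t) = 15*log(t - 3)/7 + 20*log(t + 4)/7; value = -20*log(10)/7 - 15*log(3)/7 + 15*log(7)/7 + 20*log(14)/7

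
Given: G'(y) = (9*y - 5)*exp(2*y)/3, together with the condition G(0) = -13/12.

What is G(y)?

G(y) = ((18*y - 19)*exp(2*y) + 6)/12

Recognize the product-rule pattern: G'(y) = u'v + uv' with u = 3*y/2 - 19/12, v = exp(2*y), so integration by parts undoes it.
A general antiderivative is (18*y - 19)*exp(2*y)/12 + C.
The condition gives C = -13/12 - (-19/12) = 1/2.
So G(y) = ((18*y - 19)*exp(2*y) + 6)/12.
Check: d/dy[((18*y - 19)*exp(2*y) + 6)/12] = 3*y*exp(2*y) - 5*exp(2*y)/3, which equals G'(y).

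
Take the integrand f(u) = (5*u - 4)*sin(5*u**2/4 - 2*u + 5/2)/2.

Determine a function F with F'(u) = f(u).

The substitution w = 5*u**2/4 - 2*u + 5/2 works: f is exactly (dF/dw)*(dw/du) for that inner function.
Check: d/du[-cos(5*u**2/4 - 2*u + 5/2)] = 5*u*sin(5*u**2/4 - 2*u + 5/2)/2 - 2*sin(5*u**2/4 - 2*u + 5/2), which equals f(u).

An antiderivative is F(u) = -cos(5*u**2/4 - 2*u + 5/2).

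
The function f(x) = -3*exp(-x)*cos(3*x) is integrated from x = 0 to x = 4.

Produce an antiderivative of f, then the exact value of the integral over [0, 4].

Antiderivative: F(x) = (-9*sin(3*x) + 3*cos(3*x))*exp(-x)/10; value = -3/10 + 3*exp(-4)*cos(12)/10 - 9*exp(-4)*sin(12)/10

A first test for any F(x): its x-derivative must equal f(x) identically.
F(x) = (-9*sin(3*x) + 3*cos(3*x))*exp(-x)/10 is an antiderivative of f.
Check: d/dx[(-9*sin(3*x) + 3*cos(3*x))*exp(-x)/10] = -3*exp(-x)*cos(3*x) = f(x).
F(4) = 3*exp(-4)*cos(12)/10 - 9*exp(-4)*sin(12)/10; F(0) = 3/10.
Integral = F(4) - F(0) = -3/10 + 3*exp(-4)*cos(12)/10 - 9*exp(-4)*sin(12)/10.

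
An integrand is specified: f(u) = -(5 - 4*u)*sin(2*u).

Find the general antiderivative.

An antiderivative F(u) passes only if d/du[F] lands on f(u) exactly.
Check: d/du[-2*u*cos(2*u) + sin(2*u) + 5*cos(2*u)/2] = 4*u*sin(2*u) - 5*sin(2*u), which equals f(u).

F(u) = -2*u*cos(2*u) + sin(2*u) + 5*cos(2*u)/2 + C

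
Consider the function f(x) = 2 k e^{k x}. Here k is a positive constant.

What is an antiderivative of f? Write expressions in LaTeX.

An antiderivative is F(x) = 2 e^{k x}.

Check any antiderivative F(x) by computing F'(x) and comparing it with f(x).
Check: d/dx[2 e^{k x}] = 2 k e^{k x} = f(x).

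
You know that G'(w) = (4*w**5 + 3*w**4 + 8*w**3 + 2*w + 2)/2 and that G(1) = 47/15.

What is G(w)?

Whatever form G(w) takes, its d/dw must return the stated G'(w).
A general antiderivative is w**6/3 + 3*w**5/10 + w**4 + w**2/2 + w + C.
The condition gives C = 47/15 - (47/15) = 0.
So G(w) = w**6/3 + 3*w**5/10 + w**4 + w**2/2 + w.
Check: d/dw[w**6/3 + 3*w**5/10 + w**4 + w**2/2 + w] = 2*w**5 + 3*w**4/2 + 4*w**3 + w + 1, which equals G'(w).

G(w) = w**6/3 + 3*w**5/10 + w**4 + w**2/2 + w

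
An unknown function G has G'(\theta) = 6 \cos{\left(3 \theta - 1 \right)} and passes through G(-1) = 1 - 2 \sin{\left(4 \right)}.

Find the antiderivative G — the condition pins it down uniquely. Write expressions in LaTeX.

Whatever form G(\theta) takes, its d/d\theta must return the stated G'(\theta).
A general antiderivative is 2 \sin{\left(3 \theta - 1 \right)} + C.
The condition gives C = 1 - 2 \sin{\left(4 \right)} - (- 2 \sin{\left(4 \right)}) = 1.
So G(\theta) = 2 \sin{\left(3 \theta - 1 \right)} + 1.
Check: d/d\theta[2 \sin{\left(3 \theta - 1 \right)} + 1] = 6 \cos{\left(3 \theta - 1 \right)} = G'(\theta).

G(\theta) = 2 \sin{\left(3 \theta - 1 \right)} + 1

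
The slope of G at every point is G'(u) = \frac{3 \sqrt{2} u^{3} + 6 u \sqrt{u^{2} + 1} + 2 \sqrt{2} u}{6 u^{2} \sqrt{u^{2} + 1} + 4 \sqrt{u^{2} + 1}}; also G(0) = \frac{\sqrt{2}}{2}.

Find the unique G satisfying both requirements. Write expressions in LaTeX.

G(u) = \frac{\sqrt{2} \sqrt{u^{2} + 1} + \log{\left(\frac{3 u^{2}}{2} + 1 \right)}}{2}

Recover the given G'(u) by differentiating a candidate G(u); any mismatch rules it out.
A general antiderivative is \frac{\sqrt{2 u^{2} + 2}}{2} + \frac{\log{\left(\frac{3 u^{2}}{2} + 1 \right)}}{2} + C.
The condition gives C = \frac{\sqrt{2}}{2} - (\frac{\sqrt{2}}{2}) = 0.
So G(u) = \frac{\sqrt{2} \sqrt{u^{2} + 1} + \log{\left(\frac{3 u^{2}}{2} + 1 \right)}}{2}.
Check: d/du[\frac{\sqrt{2} \sqrt{u^{2} + 1} + \log{\left(\frac{3 u^{2}}{2} + 1 \right)}}{2}] = \frac{3 \sqrt{2} u^{3} + 6 u \sqrt{u^{2} + 1} + 2 \sqrt{2} u}{6 u^{2} \sqrt{u^{2} + 1} + 4 \sqrt{u^{2} + 1}} = G'(u).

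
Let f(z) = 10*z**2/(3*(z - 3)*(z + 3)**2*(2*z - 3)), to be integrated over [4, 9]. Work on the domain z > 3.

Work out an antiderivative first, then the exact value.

Antiderivative: F(z) = 5*log(z - 3)/18 - 10*log(z - 3/2)/81 - 25*log(z + 3)/162 - 10/(18*z + 54); value = -25*log(12)/162 - 10*log(15/2)/81 + 25/756 + 10*log(5/2)/81 + 25*log(7)/162 + 5*log(6)/18

Factor the denominator (3*(z - 3)*(z + 3)**2*(2*z - 3)) and decompose: f = -20/(81*(2*z - 3)) - 25/(162*(z + 3)) + 5/(9*(z + 3)**2) + 5/(18*(z - 3)); each piece integrates to a log, atan, or power term.
F(z) = 5*log(z - 3)/18 - 10*log(z - 3/2)/81 - 25*log(z + 3)/162 - 10/(18*z + 54) is an antiderivative of f.
Check: d/dz[5*log(z - 3)/18 - 10*log(z - 3/2)/81 - 25*log(z + 3)/162 - 10/(18*z + 54)] = 10*z**2/(6*z**4 + 9*z**3 - 81*z**2 - 81*z + 243), which equals f(z).
F(9) = -25*log(12)/162 - 10*log(15/2)/81 - 5/108 + 5*log(6)/18; F(4) = -25*log(7)/162 - 10*log(5/2)/81 - 5/63.
Integral = F(9) - F(4) = -25*log(12)/162 - 10*log(15/2)/81 + 25/756 + 10*log(5/2)/81 + 25*log(7)/162 + 5*log(6)/18.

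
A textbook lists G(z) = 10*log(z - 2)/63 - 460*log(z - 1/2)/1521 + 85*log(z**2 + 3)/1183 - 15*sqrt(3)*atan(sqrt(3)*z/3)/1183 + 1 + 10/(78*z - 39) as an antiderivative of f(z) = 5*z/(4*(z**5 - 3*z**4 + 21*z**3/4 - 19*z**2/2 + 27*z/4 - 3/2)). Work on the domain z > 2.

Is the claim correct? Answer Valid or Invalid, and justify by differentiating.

d/dz[G] = 5*z/(4*z**5 - 12*z**4 + 21*z**3 - 38*z**2 + 27*z - 6)
This equals f(z) exactly, so the claim holds.

Valid - the claim checks out under differentiation.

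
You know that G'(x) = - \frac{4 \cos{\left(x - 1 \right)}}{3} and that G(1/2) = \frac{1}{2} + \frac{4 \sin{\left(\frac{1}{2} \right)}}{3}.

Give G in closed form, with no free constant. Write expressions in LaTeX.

G(x) = \frac{1}{2} - \frac{4 \sin{\left(x - 1 \right)}}{3}

Whatever form G(x) takes, its d/dx must return the stated G'(x).
A general antiderivative is - \frac{4 \sin{\left(x - 1 \right)}}{3} + C.
The condition gives C = \frac{1}{2} + \frac{4 \sin{\left(\frac{1}{2} \right)}}{3} - (\frac{4 \sin{\left(\frac{1}{2} \right)}}{3}) = \frac{1}{2}.
So G(x) = \frac{1}{2} - \frac{4 \sin{\left(x - 1 \right)}}{3}.
Check: d/dx[\frac{1}{2} - \frac{4 \sin{\left(x - 1 \right)}}{3}] = - \frac{4 \cos{\left(x - 1 \right)}}{3} = G'(x).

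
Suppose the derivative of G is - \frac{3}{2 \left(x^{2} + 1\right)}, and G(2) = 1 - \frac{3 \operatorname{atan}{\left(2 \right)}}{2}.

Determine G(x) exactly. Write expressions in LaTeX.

G(x) = \frac{2 - 3 \operatorname{atan}{\left(x \right)}}{2}

For G(x) to be correct, d/dx[G] must agree with the stated G'(x) identically.
A general antiderivative is - \frac{3 \operatorname{atan}{\left(x \right)}}{2} + C.
The condition gives C = 1 - \frac{3 \operatorname{atan}{\left(2 \right)}}{2} - (- \frac{3 \operatorname{atan}{\left(2 \right)}}{2}) = 1.
So G(x) = \frac{2 - 3 \operatorname{atan}{\left(x \right)}}{2}.
Check: d/dx[\frac{2 - 3 \operatorname{atan}{\left(x \right)}}{2}] = - \frac{3}{2 x^{2} + 2}, which equals G'(x).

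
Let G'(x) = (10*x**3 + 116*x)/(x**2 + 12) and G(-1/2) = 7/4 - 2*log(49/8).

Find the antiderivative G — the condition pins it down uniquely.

G(x) = (10*x**2 - 4*log(x**2/2 + 6) + 1)/2

Whatever form G(x) takes, its d/dx must return the stated G'(x).
A general antiderivative is 5*x**2 - 2*log(x**2/2 + 6) - 1/2 + C.
The condition gives C = 7/4 - 2*log(49/8) - (3/4 - 2*log(49/8)) = 1.
So G(x) = (10*x**2 - 4*log(x**2/2 + 6) + 1)/2.
Check: d/dx[(10*x**2 - 4*log(x**2/2 + 6) + 1)/2] = (10*x**3 + 116*x)/(x**2 + 12) = G'(x).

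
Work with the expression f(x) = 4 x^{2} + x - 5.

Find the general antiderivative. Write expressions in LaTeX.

The integrand splits into summands that can be handled one at a time.
Check: d/dx[\frac{4 x^{3}}{3} + \frac{x^{2}}{2} - 5 x] = 4 x^{2} + x - 5 = f(x).

F(x) = \frac{4 x^{3}}{3} + \frac{x^{2}}{2} - 5 x + C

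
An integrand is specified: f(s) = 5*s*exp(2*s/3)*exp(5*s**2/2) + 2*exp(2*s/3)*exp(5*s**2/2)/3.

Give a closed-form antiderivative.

An antiderivative is F(s) = exp(2*s/3)*exp(5*s**2/2).

f matches the chain-rule pattern g'(h)*h' with inner function h(s) = 5*s**2/2 + 2*s/3; substituting u = h(s) collapses the integral.
Check: d/ds[exp(2*s/3)*exp(5*s**2/2)] = 5*s*exp(2*s/3)*exp(5*s**2/2) + 2*exp(2*s/3)*exp(5*s**2/2)/3 = f(s).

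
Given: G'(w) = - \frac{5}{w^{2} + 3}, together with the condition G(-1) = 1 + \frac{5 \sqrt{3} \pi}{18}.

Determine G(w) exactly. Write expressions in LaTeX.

For G(w) to be correct, d/dw[G] must agree with the stated G'(w) identically.
A general antiderivative is - \frac{5 \sqrt{3} \operatorname{atan}{\left(\frac{\sqrt{3} w}{3} \right)}}{3} + C.
The condition gives C = 1 + \frac{5 \sqrt{3} \pi}{18} - (\frac{5 \sqrt{3} \pi}{18}) = 1.
So G(w) = \frac{- 5 \sqrt{3} \operatorname{atan}{\left(\frac{\sqrt{3} w}{3} \right)} + 3}{3}.
Check: d/dw[\frac{- 5 \sqrt{3} \operatorname{atan}{\left(\frac{\sqrt{3} w}{3} \right)} + 3}{3}] = - \frac{5}{w^{2} + 3} = G'(w).

G(w) = \frac{- 5 \sqrt{3} \operatorname{atan}{\left(\frac{\sqrt{3} w}{3} \right)} + 3}{3}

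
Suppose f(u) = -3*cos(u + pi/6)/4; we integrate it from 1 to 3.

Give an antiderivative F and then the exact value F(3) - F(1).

Antiderivative: F(u) = -3*sin(u + pi/6)/4; value = -3*sin(pi/6 + 3)/4 + 3*sin(pi/6 + 1)/4

Recover f(u) by differentiating a candidate F(u); any mismatch rules it out.
F(u) = -3*sin(u + pi/6)/4 is an antiderivative of f.
Check: d/du[-3*sin(u + pi/6)/4] = -3*cos(u + pi/6)/4 = f(u).
F(3) = -3*sin(pi/6 + 3)/4; F(1) = -3*sin(pi/6 + 1)/4.
Integral = F(3) - F(1) = -3*sin(pi/6 + 3)/4 + 3*sin(pi/6 + 1)/4.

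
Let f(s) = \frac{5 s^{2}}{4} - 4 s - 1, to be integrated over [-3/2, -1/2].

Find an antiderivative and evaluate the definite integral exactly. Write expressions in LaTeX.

Integrate term by term and add the pieces.
F(s) = \frac{s \left(5 s^{2} - 24 s - 12\right)}{12} is an antiderivative of f.
Check: d/ds[\frac{s \left(5 s^{2} - 24 s - 12\right)}{12}] = \frac{5 s^{2}}{4} - 4 s - 1 = f(s).
F(-1/2) = - \frac{5}{96}; F(-3/2) = - \frac{141}{32}.
Integral = F(-1/2) - F(-3/2) = \frac{209}{48}.

Antiderivative: F(s) = \frac{s \left(5 s^{2} - 24 s - 12\right)}{12}; value = \frac{209}{48}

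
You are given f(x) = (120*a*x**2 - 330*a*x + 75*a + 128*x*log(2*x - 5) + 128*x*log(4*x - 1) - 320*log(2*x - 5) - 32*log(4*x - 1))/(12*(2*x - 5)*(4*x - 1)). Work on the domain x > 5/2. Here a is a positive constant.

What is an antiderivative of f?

An antiderivative is F(x) = (15*a*x + 16*log(2*x - 5)*log(4*x - 1))/12.

A first test for any F(x): its x-derivative must equal f(x) identically.
Check: d/dx[(15*a*x + 16*log(2*x - 5)*log(4*x - 1))/12] = (120*a*x**2 - 330*a*x + 75*a + 128*x*log(2*x - 5) + 128*x*log(4*x - 1) - 320*log(2*x - 5) - 32*log(4*x - 1))/(96*x**2 - 264*x + 60), which equals f(x).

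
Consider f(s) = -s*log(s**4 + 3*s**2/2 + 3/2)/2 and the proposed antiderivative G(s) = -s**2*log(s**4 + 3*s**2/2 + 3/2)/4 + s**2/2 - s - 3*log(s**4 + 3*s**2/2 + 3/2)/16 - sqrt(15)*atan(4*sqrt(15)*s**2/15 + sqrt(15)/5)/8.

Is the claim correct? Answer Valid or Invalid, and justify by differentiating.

Invalid: d/ds[G] - f = -1, which is not 0.

d/ds[G] = -s*log(s**4 + 3*s**2/2 + 3/2)/2 - 1
d/ds[G] - f(s) = -1 != 0.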